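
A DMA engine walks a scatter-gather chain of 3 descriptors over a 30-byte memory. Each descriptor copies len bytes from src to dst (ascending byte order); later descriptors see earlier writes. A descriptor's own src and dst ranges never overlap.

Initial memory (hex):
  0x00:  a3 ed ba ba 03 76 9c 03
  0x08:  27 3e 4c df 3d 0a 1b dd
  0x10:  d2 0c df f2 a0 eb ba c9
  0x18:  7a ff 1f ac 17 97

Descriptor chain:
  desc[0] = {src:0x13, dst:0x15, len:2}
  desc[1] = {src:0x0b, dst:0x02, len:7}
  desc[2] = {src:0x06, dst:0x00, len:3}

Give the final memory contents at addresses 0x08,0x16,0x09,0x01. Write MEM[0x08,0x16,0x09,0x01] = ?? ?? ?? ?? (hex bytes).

MEM[0x08,0x16,0x09,0x01] = 0c a0 3e d2

D0: mem[0x15..0x16] <- [f2 a0]
D1: mem[0x02..0x08] <- [df 3d 0a 1b dd d2 0c]
D2: mem[0x00..0x02] <- [dd d2 0c]
query mem[0x08]=0x0c, mem[0x16]=0xa0, mem[0x09]=0x3e, mem[0x01]=0xd2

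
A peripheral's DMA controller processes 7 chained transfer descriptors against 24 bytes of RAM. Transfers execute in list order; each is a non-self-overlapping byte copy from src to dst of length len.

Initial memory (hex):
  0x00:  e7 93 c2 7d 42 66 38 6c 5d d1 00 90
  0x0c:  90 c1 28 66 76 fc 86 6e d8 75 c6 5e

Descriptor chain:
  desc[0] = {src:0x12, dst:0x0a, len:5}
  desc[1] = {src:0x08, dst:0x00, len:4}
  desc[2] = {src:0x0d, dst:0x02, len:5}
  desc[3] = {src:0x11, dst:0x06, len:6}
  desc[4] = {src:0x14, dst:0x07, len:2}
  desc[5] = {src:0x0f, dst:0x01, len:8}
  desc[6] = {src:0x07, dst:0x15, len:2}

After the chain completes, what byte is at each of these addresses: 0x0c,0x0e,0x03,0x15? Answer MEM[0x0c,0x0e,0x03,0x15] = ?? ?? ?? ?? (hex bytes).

MEM[0x0c,0x0e,0x03,0x15] = d8 c6 fc 75

  after D0: wrote 5B at 0x0a = 866ed875c6
  after D1: wrote 4B at 0x00 = 5dd1866e
  after D2: wrote 5B at 0x02 = 75c66676fc
  after D3: wrote 6B at 0x06 = fc866ed875c6
  after D4: wrote 2B at 0x07 = d875
  after D5: wrote 8B at 0x01 = 6676fc866ed875c6
  after D6: wrote 2B at 0x15 = 75c6
query mem[0x0c]=0xd8, mem[0x0e]=0xc6, mem[0x03]=0xfc, mem[0x15]=0x75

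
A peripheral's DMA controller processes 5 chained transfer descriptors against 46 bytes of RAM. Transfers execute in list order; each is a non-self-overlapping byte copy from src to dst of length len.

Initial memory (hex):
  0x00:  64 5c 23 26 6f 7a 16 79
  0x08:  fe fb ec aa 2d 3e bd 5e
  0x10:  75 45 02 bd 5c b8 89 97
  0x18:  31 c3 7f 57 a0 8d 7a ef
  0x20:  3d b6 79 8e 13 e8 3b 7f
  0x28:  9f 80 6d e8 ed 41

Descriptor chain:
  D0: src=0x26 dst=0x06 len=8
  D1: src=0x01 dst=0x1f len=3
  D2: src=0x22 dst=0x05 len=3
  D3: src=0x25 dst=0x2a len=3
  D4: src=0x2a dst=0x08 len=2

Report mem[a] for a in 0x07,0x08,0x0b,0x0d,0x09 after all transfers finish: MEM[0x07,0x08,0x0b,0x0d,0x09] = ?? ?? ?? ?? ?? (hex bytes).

  after D0: wrote 8B at 0x06 = 3b7f9f806de8ed41
  after D1: wrote 3B at 0x1f = 5c2326
  after D2: wrote 3B at 0x05 = 798e13
  after D3: wrote 3B at 0x2a = e83b7f
  after D4: wrote 2B at 0x08 = e83b
query mem[0x07]=0x13, mem[0x08]=0xe8, mem[0x0b]=0xe8, mem[0x0d]=0x41, mem[0x09]=0x3b

MEM[0x07,0x08,0x0b,0x0d,0x09] = 13 e8 e8 41 3b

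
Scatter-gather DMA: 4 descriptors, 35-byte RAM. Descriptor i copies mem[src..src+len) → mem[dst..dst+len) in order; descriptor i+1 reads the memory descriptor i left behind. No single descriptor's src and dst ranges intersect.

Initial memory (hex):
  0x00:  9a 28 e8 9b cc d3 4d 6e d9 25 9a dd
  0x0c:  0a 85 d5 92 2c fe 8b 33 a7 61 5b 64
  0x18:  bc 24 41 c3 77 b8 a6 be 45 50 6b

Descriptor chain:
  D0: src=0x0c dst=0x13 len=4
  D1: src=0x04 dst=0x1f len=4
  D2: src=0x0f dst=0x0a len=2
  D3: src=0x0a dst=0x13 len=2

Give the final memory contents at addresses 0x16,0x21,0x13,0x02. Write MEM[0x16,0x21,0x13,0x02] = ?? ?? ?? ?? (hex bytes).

MEM[0x16,0x21,0x13,0x02] = 92 4d 92 e8

#0 dst[0x13+4] := {0x0a,0x85,0xd5,0x92}
#1 dst[0x1f+4] := {0xcc,0xd3,0x4d,0x6e}
#2 dst[0x0a+2] := {0x92,0x2c}
#3 dst[0x13+2] := {0x92,0x2c}
query mem[0x16]=0x92, mem[0x21]=0x4d, mem[0x13]=0x92, mem[0x02]=0xe8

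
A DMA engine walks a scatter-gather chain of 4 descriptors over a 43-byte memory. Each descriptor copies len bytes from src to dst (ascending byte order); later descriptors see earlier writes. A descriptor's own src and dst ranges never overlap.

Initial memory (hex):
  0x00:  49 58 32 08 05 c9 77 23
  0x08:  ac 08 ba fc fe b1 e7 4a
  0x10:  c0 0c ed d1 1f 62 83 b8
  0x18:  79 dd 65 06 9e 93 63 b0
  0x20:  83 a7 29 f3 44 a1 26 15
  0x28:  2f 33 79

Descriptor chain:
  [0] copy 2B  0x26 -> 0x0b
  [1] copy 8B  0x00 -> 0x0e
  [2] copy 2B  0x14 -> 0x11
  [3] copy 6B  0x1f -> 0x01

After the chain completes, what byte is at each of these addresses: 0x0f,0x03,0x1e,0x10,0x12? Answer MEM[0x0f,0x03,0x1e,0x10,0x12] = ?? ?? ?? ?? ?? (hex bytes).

MEM[0x0f,0x03,0x1e,0x10,0x12] = 58 a7 63 32 23

[0] 0x26->0x0b len=2 : 26 15
[1] 0x00->0x0e len=8 : 49 58 32 08 05 c9 77 23
[2] 0x14->0x11 len=2 : 77 23
[3] 0x1f->0x01 len=6 : b0 83 a7 29 f3 44
query mem[0x0f]=0x58, mem[0x03]=0xa7, mem[0x1e]=0x63, mem[0x10]=0x32, mem[0x12]=0x23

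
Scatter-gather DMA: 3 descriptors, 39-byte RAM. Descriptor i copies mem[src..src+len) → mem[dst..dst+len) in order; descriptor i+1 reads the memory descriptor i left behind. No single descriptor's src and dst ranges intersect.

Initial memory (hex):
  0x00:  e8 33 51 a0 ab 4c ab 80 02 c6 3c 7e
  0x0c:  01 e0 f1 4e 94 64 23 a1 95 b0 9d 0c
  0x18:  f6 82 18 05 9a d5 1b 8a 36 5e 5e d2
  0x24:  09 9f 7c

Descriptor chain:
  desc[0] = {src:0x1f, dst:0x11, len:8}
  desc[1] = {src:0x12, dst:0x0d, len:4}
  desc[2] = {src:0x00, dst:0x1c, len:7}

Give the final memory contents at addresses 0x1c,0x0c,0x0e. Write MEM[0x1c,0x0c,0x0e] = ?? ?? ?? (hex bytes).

#0 dst[0x11+8] := {0x8a,0x36,0x5e,0x5e,0xd2,0x09,0x9f,0x7c}
#1 dst[0x0d+4] := {0x36,0x5e,0x5e,0xd2}
#2 dst[0x1c+7] := {0xe8,0x33,0x51,0xa0,0xab,0x4c,0xab}
query mem[0x1c]=0xe8, mem[0x0c]=0x01, mem[0x0e]=0x5e

MEM[0x1c,0x0c,0x0e] = e8 01 5e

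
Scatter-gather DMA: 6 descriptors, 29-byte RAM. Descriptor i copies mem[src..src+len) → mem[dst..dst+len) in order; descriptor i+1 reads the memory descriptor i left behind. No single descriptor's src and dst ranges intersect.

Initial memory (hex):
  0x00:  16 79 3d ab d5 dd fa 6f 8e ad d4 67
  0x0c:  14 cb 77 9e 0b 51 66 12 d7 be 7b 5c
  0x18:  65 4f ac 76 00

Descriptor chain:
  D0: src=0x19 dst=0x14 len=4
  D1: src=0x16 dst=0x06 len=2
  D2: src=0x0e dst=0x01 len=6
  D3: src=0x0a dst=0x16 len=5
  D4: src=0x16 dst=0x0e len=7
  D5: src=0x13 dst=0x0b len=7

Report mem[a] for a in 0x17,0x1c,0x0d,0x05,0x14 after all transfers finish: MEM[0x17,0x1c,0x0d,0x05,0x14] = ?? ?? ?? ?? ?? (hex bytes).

MEM[0x17,0x1c,0x0d,0x05,0x14] = 67 00 ac 66 00

#0 dst[0x14+4] := {0x4f,0xac,0x76,0x00}
#1 dst[0x06+2] := {0x76,0x00}
#2 dst[0x01+6] := {0x77,0x9e,0x0b,0x51,0x66,0x12}
#3 dst[0x16+5] := {0xd4,0x67,0x14,0xcb,0x77}
#4 dst[0x0e+7] := {0xd4,0x67,0x14,0xcb,0x77,0x76,0x00}
#5 dst[0x0b+7] := {0x76,0x00,0xac,0xd4,0x67,0x14,0xcb}
query mem[0x17]=0x67, mem[0x1c]=0x00, mem[0x0d]=0xac, mem[0x05]=0x66, mem[0x14]=0x00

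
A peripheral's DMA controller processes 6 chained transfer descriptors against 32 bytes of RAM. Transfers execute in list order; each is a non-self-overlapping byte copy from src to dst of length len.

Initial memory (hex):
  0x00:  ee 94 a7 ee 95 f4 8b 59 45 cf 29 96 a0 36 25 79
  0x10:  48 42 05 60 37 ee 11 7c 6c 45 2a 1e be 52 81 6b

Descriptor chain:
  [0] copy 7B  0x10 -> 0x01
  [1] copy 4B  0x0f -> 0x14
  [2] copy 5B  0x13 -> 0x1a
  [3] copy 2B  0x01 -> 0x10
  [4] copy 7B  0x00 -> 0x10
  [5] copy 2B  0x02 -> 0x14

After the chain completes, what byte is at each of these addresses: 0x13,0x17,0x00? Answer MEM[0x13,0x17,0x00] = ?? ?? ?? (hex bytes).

MEM[0x13,0x17,0x00] = 05 05 ee

#0 dst[0x01+7] := {0x48,0x42,0x05,0x60,0x37,0xee,0x11}
#1 dst[0x14+4] := {0x79,0x48,0x42,0x05}
#2 dst[0x1a+5] := {0x60,0x79,0x48,0x42,0x05}
#3 dst[0x10+2] := {0x48,0x42}
#4 dst[0x10+7] := {0xee,0x48,0x42,0x05,0x60,0x37,0xee}
#5 dst[0x14+2] := {0x42,0x05}
query mem[0x13]=0x05, mem[0x17]=0x05, mem[0x00]=0xee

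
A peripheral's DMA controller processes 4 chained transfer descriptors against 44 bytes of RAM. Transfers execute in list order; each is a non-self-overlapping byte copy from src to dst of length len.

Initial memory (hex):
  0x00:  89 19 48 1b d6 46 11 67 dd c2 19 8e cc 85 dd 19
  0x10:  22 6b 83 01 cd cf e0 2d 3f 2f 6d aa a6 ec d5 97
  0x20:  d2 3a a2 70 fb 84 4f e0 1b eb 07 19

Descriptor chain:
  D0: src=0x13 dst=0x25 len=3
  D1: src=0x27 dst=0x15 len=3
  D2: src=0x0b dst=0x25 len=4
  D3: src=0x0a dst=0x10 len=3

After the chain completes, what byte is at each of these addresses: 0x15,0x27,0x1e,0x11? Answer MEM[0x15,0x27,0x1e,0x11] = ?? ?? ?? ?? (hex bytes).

[0] 0x13->0x25 len=3 : 01 cd cf
[1] 0x27->0x15 len=3 : cf 1b eb
[2] 0x0b->0x25 len=4 : 8e cc 85 dd
[3] 0x0a->0x10 len=3 : 19 8e cc
query mem[0x15]=0xcf, mem[0x27]=0x85, mem[0x1e]=0xd5, mem[0x11]=0x8e

MEM[0x15,0x27,0x1e,0x11] = cf 85 d5 8e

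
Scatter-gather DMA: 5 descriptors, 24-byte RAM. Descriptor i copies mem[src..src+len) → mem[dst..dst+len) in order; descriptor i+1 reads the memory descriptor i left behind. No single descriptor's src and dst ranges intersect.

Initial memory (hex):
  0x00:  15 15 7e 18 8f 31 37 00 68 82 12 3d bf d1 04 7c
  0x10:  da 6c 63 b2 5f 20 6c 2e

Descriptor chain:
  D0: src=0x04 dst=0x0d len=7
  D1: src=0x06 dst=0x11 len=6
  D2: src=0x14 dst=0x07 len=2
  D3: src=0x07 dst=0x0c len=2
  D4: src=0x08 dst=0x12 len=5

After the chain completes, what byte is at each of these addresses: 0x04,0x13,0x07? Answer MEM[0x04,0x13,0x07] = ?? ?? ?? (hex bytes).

[0] 0x04->0x0d len=7 : 8f 31 37 00 68 82 12
[1] 0x06->0x11 len=6 : 37 00 68 82 12 3d
[2] 0x14->0x07 len=2 : 82 12
[3] 0x07->0x0c len=2 : 82 12
[4] 0x08->0x12 len=5 : 12 82 12 3d 82
query mem[0x04]=0x8f, mem[0x13]=0x82, mem[0x07]=0x82

MEM[0x04,0x13,0x07] = 8f 82 82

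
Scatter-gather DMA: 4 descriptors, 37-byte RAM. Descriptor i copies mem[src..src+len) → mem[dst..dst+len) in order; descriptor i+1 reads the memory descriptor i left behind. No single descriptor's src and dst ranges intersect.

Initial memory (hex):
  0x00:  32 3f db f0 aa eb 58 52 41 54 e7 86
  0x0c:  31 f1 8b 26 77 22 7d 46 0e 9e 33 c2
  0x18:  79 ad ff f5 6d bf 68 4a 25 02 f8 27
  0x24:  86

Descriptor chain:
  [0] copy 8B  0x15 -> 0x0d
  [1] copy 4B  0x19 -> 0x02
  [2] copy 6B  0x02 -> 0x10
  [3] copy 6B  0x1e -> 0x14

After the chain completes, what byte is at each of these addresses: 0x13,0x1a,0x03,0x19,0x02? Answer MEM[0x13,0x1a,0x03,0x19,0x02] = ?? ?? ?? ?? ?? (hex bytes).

#0 dst[0x0d+8] := {0x9e,0x33,0xc2,0x79,0xad,0xff,0xf5,0x6d}
#1 dst[0x02+4] := {0xad,0xff,0xf5,0x6d}
#2 dst[0x10+6] := {0xad,0xff,0xf5,0x6d,0x58,0x52}
#3 dst[0x14+6] := {0x68,0x4a,0x25,0x02,0xf8,0x27}
query mem[0x13]=0x6d, mem[0x1a]=0xff, mem[0x03]=0xff, mem[0x19]=0x27, mem[0x02]=0xad

MEM[0x13,0x1a,0x03,0x19,0x02] = 6d ff ff 27 ad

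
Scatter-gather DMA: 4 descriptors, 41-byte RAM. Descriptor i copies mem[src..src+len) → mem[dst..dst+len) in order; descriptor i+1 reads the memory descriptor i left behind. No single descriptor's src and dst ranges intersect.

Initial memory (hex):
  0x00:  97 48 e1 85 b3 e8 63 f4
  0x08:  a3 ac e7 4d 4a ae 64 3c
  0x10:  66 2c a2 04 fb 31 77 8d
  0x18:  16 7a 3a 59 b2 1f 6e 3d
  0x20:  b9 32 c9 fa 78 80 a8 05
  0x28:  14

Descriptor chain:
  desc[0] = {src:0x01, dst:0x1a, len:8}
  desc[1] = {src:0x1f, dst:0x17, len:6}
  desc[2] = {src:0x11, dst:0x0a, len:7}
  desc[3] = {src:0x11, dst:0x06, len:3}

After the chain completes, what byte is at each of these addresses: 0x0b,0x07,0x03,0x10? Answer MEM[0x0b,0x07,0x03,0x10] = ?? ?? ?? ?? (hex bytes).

[0] 0x01->0x1a len=8 : 48 e1 85 b3 e8 63 f4 a3
[1] 0x1f->0x17 len=6 : 63 f4 a3 c9 fa 78
[2] 0x11->0x0a len=7 : 2c a2 04 fb 31 77 63
[3] 0x11->0x06 len=3 : 2c a2 04
query mem[0x0b]=0xa2, mem[0x07]=0xa2, mem[0x03]=0x85, mem[0x10]=0x63

MEM[0x0b,0x07,0x03,0x10] = a2 a2 85 63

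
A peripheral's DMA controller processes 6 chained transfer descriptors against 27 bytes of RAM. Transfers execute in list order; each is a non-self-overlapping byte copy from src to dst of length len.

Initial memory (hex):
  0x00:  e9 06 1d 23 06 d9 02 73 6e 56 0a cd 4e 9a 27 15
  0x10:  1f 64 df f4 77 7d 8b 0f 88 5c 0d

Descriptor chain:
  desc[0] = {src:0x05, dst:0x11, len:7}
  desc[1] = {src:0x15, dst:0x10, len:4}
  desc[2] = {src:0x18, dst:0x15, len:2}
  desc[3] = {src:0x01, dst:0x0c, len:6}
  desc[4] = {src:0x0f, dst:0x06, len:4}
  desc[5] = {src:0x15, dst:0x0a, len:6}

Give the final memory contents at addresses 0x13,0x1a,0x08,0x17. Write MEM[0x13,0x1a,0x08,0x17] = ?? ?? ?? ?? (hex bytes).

  after D0: wrote 7B at 0x11 = d902736e560acd
  after D1: wrote 4B at 0x10 = 560acd88
  after D2: wrote 2B at 0x15 = 885c
  after D3: wrote 6B at 0x0c = 061d2306d902
  after D4: wrote 4B at 0x06 = 06d902cd
  after D5: wrote 6B at 0x0a = 885ccd885c0d
query mem[0x13]=0x88, mem[0x1a]=0x0d, mem[0x08]=0x02, mem[0x17]=0xcd

MEM[0x13,0x1a,0x08,0x17] = 88 0d 02 cd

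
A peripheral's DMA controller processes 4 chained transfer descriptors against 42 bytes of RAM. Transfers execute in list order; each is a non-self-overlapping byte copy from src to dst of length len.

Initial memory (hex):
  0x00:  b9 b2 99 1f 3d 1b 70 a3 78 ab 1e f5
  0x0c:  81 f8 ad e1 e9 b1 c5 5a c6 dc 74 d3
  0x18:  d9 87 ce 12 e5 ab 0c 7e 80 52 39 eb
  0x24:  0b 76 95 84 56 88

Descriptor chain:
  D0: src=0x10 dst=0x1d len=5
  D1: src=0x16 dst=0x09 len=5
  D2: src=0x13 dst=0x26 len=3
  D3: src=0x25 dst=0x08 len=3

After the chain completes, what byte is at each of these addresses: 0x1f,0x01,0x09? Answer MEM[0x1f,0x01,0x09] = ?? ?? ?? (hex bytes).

MEM[0x1f,0x01,0x09] = c5 b2 5a

  after D0: wrote 5B at 0x1d = e9b1c55ac6
  after D1: wrote 5B at 0x09 = 74d3d987ce
  after D2: wrote 3B at 0x26 = 5ac6dc
  after D3: wrote 3B at 0x08 = 765ac6
query mem[0x1f]=0xc5, mem[0x01]=0xb2, mem[0x09]=0x5a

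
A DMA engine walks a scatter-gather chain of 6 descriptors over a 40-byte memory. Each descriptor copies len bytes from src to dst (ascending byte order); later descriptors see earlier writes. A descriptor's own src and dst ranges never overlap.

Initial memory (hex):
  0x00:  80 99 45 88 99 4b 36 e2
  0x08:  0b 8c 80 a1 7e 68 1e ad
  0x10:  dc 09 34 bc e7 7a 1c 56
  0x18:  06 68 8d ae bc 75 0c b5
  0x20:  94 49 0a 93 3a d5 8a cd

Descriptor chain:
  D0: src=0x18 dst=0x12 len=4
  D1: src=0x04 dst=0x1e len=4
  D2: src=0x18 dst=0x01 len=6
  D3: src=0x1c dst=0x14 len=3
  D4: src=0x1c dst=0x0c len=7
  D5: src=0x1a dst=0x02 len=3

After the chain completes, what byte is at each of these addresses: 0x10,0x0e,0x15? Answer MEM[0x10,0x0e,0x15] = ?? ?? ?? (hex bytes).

MEM[0x10,0x0e,0x15] = 36 99 75

D0: mem[0x12..0x15] <- [06 68 8d ae]
D1: mem[0x1e..0x21] <- [99 4b 36 e2]
D2: mem[0x01..0x06] <- [06 68 8d ae bc 75]
D3: mem[0x14..0x16] <- [bc 75 99]
D4: mem[0x0c..0x12] <- [bc 75 99 4b 36 e2 0a]
D5: mem[0x02..0x04] <- [8d ae bc]
query mem[0x10]=0x36, mem[0x0e]=0x99, mem[0x15]=0x75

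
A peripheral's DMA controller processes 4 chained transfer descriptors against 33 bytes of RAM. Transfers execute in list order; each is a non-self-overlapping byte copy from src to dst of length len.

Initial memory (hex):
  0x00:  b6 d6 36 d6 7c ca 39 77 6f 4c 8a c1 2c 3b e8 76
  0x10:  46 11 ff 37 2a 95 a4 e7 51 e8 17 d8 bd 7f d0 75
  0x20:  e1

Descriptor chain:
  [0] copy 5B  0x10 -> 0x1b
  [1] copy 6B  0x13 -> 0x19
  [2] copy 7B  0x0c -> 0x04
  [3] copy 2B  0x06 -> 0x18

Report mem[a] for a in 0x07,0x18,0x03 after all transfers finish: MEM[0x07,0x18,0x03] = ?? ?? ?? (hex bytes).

#0 dst[0x1b+5] := {0x46,0x11,0xff,0x37,0x2a}
#1 dst[0x19+6] := {0x37,0x2a,0x95,0xa4,0xe7,0x51}
#2 dst[0x04+7] := {0x2c,0x3b,0xe8,0x76,0x46,0x11,0xff}
#3 dst[0x18+2] := {0xe8,0x76}
query mem[0x07]=0x76, mem[0x18]=0xe8, mem[0x03]=0xd6

MEM[0x07,0x18,0x03] = 76 e8 d6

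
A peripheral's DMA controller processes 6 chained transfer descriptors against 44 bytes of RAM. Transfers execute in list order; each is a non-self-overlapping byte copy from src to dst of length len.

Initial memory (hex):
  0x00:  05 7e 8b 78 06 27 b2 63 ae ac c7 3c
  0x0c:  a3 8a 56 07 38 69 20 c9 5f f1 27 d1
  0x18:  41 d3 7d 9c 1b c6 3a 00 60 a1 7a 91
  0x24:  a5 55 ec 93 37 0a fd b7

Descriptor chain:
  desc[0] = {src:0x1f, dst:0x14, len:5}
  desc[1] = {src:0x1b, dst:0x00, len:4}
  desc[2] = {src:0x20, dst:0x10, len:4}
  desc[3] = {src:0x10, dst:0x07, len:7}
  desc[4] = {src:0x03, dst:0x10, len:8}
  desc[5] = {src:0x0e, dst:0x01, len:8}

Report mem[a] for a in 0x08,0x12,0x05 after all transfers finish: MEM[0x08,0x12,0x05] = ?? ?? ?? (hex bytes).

  after D0: wrote 5B at 0x14 = 0060a17a91
  after D1: wrote 4B at 0x00 = 9c1bc63a
  after D2: wrote 4B at 0x10 = 60a17a91
  after D3: wrote 7B at 0x07 = 60a17a910060a1
  after D4: wrote 8B at 0x10 = 3a0627b260a17a91
  after D5: wrote 8B at 0x01 = 56073a0627b260a1
query mem[0x08]=0xa1, mem[0x12]=0x27, mem[0x05]=0x27

MEM[0x08,0x12,0x05] = a1 27 27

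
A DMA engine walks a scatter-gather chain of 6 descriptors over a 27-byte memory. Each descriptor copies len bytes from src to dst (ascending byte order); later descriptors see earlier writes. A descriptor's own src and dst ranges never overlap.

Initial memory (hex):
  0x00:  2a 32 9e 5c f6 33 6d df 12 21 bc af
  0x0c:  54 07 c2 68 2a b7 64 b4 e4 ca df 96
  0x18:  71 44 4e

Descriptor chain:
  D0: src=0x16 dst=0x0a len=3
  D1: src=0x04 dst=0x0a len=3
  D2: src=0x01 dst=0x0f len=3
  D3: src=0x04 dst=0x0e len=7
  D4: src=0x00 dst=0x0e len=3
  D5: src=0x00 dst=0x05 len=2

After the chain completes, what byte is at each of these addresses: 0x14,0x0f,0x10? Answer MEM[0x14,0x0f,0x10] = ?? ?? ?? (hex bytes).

[0] 0x16->0x0a len=3 : df 96 71
[1] 0x04->0x0a len=3 : f6 33 6d
[2] 0x01->0x0f len=3 : 32 9e 5c
[3] 0x04->0x0e len=7 : f6 33 6d df 12 21 f6
[4] 0x00->0x0e len=3 : 2a 32 9e
[5] 0x00->0x05 len=2 : 2a 32
query mem[0x14]=0xf6, mem[0x0f]=0x32, mem[0x10]=0x9e

MEM[0x14,0x0f,0x10] = f6 32 9e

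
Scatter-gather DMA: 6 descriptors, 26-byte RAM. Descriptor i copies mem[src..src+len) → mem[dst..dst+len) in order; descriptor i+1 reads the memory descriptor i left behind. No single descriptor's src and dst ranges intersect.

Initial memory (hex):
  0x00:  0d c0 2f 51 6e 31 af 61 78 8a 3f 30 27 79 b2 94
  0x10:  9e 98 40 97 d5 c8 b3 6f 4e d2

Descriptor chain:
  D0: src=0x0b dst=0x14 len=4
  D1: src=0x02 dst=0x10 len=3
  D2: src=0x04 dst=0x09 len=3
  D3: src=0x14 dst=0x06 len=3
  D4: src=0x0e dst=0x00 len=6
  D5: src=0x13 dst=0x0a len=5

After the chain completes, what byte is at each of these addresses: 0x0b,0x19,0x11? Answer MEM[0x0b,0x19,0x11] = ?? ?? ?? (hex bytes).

D0: mem[0x14..0x17] <- [30 27 79 b2]
D1: mem[0x10..0x12] <- [2f 51 6e]
D2: mem[0x09..0x0b] <- [6e 31 af]
D3: mem[0x06..0x08] <- [30 27 79]
D4: mem[0x00..0x05] <- [b2 94 2f 51 6e 97]
D5: mem[0x0a..0x0e] <- [97 30 27 79 b2]
query mem[0x0b]=0x30, mem[0x19]=0xd2, mem[0x11]=0x51

MEM[0x0b,0x19,0x11] = 30 d2 51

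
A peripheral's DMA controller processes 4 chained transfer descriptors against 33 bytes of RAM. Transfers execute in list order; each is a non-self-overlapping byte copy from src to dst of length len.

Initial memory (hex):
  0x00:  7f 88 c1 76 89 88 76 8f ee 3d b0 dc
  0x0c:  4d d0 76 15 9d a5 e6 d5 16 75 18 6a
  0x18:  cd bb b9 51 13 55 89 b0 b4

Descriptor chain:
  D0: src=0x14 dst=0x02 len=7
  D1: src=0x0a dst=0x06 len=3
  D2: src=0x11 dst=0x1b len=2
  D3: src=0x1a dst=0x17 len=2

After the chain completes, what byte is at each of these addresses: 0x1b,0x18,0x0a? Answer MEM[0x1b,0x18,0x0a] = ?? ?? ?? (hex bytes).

D0: mem[0x02..0x08] <- [16 75 18 6a cd bb b9]
D1: mem[0x06..0x08] <- [b0 dc 4d]
D2: mem[0x1b..0x1c] <- [a5 e6]
D3: mem[0x17..0x18] <- [b9 a5]
query mem[0x1b]=0xa5, mem[0x18]=0xa5, mem[0x0a]=0xb0

MEM[0x1b,0x18,0x0a] = a5 a5 b0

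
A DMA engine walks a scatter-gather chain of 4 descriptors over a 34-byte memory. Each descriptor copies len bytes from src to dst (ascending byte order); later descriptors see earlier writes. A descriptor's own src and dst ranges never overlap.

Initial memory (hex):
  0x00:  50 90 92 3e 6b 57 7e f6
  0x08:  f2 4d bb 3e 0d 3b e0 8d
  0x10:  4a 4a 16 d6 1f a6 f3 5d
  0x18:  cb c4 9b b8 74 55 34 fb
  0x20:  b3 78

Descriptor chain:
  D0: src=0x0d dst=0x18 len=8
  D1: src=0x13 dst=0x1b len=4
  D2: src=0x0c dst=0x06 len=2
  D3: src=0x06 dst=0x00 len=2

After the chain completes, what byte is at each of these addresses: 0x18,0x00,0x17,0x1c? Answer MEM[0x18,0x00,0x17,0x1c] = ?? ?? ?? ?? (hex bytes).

MEM[0x18,0x00,0x17,0x1c] = 3b 0d 5d 1f

[0] 0x0d->0x18 len=8 : 3b e0 8d 4a 4a 16 d6 1f
[1] 0x13->0x1b len=4 : d6 1f a6 f3
[2] 0x0c->0x06 len=2 : 0d 3b
[3] 0x06->0x00 len=2 : 0d 3b
query mem[0x18]=0x3b, mem[0x00]=0x0d, mem[0x17]=0x5d, mem[0x1c]=0x1f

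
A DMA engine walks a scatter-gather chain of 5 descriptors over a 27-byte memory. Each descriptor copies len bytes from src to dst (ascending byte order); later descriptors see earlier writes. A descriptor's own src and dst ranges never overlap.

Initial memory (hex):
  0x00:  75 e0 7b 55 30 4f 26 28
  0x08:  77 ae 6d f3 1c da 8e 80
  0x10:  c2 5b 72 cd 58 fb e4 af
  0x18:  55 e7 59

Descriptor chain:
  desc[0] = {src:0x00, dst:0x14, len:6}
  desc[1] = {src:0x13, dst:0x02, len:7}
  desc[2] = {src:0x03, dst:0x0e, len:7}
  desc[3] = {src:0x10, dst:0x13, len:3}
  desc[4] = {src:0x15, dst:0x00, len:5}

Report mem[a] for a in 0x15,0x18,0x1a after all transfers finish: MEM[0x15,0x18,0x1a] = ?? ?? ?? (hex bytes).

[0] 0x00->0x14 len=6 : 75 e0 7b 55 30 4f
[1] 0x13->0x02 len=7 : cd 75 e0 7b 55 30 4f
[2] 0x03->0x0e len=7 : 75 e0 7b 55 30 4f ae
[3] 0x10->0x13 len=3 : 7b 55 30
[4] 0x15->0x00 len=5 : 30 7b 55 30 4f
query mem[0x15]=0x30, mem[0x18]=0x30, mem[0x1a]=0x59

MEM[0x15,0x18,0x1a] = 30 30 59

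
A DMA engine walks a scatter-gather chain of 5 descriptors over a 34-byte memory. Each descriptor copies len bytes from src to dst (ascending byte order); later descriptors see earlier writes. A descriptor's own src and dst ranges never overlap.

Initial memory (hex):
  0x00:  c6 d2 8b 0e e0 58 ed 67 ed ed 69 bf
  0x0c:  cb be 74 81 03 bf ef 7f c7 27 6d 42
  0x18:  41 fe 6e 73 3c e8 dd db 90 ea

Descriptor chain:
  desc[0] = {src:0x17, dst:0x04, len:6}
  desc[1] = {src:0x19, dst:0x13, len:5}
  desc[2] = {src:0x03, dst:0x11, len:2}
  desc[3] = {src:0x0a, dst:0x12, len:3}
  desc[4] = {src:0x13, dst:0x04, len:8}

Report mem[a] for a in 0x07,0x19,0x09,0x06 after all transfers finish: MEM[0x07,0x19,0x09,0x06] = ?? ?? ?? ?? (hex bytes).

MEM[0x07,0x19,0x09,0x06] = 3c fe 41 73

#0 dst[0x04+6] := {0x42,0x41,0xfe,0x6e,0x73,0x3c}
#1 dst[0x13+5] := {0xfe,0x6e,0x73,0x3c,0xe8}
#2 dst[0x11+2] := {0x0e,0x42}
#3 dst[0x12+3] := {0x69,0xbf,0xcb}
#4 dst[0x04+8] := {0xbf,0xcb,0x73,0x3c,0xe8,0x41,0xfe,0x6e}
query mem[0x07]=0x3c, mem[0x19]=0xfe, mem[0x09]=0x41, mem[0x06]=0x73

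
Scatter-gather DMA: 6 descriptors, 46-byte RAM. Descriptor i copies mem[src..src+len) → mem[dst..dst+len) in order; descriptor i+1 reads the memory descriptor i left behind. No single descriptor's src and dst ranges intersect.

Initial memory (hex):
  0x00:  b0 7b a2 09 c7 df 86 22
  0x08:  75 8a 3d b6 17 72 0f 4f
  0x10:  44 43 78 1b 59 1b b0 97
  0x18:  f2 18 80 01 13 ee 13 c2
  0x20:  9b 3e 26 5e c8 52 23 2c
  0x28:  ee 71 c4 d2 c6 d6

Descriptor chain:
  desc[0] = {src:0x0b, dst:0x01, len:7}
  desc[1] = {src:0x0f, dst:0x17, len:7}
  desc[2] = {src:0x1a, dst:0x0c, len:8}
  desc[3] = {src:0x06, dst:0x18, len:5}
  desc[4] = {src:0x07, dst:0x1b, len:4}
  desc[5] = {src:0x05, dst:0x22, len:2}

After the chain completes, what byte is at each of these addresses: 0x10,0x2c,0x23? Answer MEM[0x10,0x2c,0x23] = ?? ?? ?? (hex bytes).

[0] 0x0b->0x01 len=7 : b6 17 72 0f 4f 44 43
[1] 0x0f->0x17 len=7 : 4f 44 43 78 1b 59 1b
[2] 0x1a->0x0c len=8 : 78 1b 59 1b 13 c2 9b 3e
[3] 0x06->0x18 len=5 : 44 43 75 8a 3d
[4] 0x07->0x1b len=4 : 43 75 8a 3d
[5] 0x05->0x22 len=2 : 4f 44
query mem[0x10]=0x13, mem[0x2c]=0xc6, mem[0x23]=0x44

MEM[0x10,0x2c,0x23] = 13 c6 44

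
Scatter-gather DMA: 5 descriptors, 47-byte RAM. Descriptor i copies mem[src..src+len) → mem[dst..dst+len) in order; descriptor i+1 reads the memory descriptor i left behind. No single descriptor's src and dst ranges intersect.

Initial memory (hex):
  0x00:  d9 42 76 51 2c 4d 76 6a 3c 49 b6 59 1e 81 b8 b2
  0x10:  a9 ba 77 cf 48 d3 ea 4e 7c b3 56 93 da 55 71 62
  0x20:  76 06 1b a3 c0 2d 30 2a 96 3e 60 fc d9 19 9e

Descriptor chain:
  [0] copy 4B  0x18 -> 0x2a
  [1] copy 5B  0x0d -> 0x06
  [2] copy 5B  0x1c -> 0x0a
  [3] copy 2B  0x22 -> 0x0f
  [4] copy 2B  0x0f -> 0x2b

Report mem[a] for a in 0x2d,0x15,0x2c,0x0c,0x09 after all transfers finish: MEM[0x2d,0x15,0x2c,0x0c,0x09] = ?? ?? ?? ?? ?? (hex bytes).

MEM[0x2d,0x15,0x2c,0x0c,0x09] = 93 d3 a3 71 a9

[0] 0x18->0x2a len=4 : 7c b3 56 93
[1] 0x0d->0x06 len=5 : 81 b8 b2 a9 ba
[2] 0x1c->0x0a len=5 : da 55 71 62 76
[3] 0x22->0x0f len=2 : 1b a3
[4] 0x0f->0x2b len=2 : 1b a3
query mem[0x2d]=0x93, mem[0x15]=0xd3, mem[0x2c]=0xa3, mem[0x0c]=0x71, mem[0x09]=0xa9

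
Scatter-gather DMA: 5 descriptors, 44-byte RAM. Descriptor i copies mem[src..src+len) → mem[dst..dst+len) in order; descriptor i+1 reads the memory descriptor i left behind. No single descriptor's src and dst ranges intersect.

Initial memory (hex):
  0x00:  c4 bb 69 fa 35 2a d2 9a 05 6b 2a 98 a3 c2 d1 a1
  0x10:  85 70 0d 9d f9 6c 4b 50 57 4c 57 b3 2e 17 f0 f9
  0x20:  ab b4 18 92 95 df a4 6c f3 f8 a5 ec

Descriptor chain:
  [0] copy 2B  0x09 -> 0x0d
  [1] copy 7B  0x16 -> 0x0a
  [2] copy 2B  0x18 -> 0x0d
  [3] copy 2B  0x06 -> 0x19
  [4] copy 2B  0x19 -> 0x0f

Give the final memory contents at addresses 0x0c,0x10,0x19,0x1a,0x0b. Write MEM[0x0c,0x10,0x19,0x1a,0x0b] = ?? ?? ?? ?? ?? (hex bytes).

#0 dst[0x0d+2] := {0x6b,0x2a}
#1 dst[0x0a+7] := {0x4b,0x50,0x57,0x4c,0x57,0xb3,0x2e}
#2 dst[0x0d+2] := {0x57,0x4c}
#3 dst[0x19+2] := {0xd2,0x9a}
#4 dst[0x0f+2] := {0xd2,0x9a}
query mem[0x0c]=0x57, mem[0x10]=0x9a, mem[0x19]=0xd2, mem[0x1a]=0x9a, mem[0x0b]=0x50

MEM[0x0c,0x10,0x19,0x1a,0x0b] = 57 9a d2 9a 50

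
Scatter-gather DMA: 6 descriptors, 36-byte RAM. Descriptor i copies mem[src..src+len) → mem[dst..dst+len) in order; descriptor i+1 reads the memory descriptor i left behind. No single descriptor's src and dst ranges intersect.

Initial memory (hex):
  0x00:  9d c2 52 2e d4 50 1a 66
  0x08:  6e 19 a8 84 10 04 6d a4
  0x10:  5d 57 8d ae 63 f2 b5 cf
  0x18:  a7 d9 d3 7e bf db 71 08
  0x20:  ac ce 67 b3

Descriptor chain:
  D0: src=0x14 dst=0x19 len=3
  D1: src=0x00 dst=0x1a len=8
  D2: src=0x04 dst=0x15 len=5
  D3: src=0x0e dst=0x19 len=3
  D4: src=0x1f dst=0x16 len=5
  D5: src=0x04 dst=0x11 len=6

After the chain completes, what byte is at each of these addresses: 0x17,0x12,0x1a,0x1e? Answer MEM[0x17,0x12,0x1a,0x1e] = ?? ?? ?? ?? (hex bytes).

MEM[0x17,0x12,0x1a,0x1e] = 1a 50 b3 d4

[0] 0x14->0x19 len=3 : 63 f2 b5
[1] 0x00->0x1a len=8 : 9d c2 52 2e d4 50 1a 66
[2] 0x04->0x15 len=5 : d4 50 1a 66 6e
[3] 0x0e->0x19 len=3 : 6d a4 5d
[4] 0x1f->0x16 len=5 : 50 1a 66 67 b3
[5] 0x04->0x11 len=6 : d4 50 1a 66 6e 19
query mem[0x17]=0x1a, mem[0x12]=0x50, mem[0x1a]=0xb3, mem[0x1e]=0xd4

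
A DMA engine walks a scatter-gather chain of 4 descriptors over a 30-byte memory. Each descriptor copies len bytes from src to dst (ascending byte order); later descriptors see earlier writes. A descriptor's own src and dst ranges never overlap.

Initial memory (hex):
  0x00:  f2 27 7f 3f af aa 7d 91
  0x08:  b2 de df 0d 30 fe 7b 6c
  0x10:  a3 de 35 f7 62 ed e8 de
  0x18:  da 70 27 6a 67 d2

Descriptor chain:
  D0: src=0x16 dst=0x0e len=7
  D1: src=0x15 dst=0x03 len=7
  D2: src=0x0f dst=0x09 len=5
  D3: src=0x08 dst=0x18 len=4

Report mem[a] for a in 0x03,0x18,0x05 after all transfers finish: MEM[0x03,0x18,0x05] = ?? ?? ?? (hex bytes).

#0 dst[0x0e+7] := {0xe8,0xde,0xda,0x70,0x27,0x6a,0x67}
#1 dst[0x03+7] := {0xed,0xe8,0xde,0xda,0x70,0x27,0x6a}
#2 dst[0x09+5] := {0xde,0xda,0x70,0x27,0x6a}
#3 dst[0x18+4] := {0x27,0xde,0xda,0x70}
query mem[0x03]=0xed, mem[0x18]=0x27, mem[0x05]=0xde

MEM[0x03,0x18,0x05] = ed 27 de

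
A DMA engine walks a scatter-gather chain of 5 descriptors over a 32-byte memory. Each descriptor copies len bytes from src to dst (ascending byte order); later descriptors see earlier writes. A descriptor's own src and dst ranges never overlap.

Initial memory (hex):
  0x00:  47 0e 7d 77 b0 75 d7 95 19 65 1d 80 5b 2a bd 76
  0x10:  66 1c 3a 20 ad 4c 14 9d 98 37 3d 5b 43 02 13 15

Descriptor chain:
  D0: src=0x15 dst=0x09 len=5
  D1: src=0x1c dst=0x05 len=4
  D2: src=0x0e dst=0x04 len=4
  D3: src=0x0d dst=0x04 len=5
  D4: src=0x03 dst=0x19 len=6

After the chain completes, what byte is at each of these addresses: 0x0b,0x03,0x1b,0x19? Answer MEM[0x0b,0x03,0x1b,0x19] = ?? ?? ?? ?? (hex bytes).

[0] 0x15->0x09 len=5 : 4c 14 9d 98 37
[1] 0x1c->0x05 len=4 : 43 02 13 15
[2] 0x0e->0x04 len=4 : bd 76 66 1c
[3] 0x0d->0x04 len=5 : 37 bd 76 66 1c
[4] 0x03->0x19 len=6 : 77 37 bd 76 66 1c
query mem[0x0b]=0x9d, mem[0x03]=0x77, mem[0x1b]=0xbd, mem[0x19]=0x77

MEM[0x0b,0x03,0x1b,0x19] = 9d 77 bd 77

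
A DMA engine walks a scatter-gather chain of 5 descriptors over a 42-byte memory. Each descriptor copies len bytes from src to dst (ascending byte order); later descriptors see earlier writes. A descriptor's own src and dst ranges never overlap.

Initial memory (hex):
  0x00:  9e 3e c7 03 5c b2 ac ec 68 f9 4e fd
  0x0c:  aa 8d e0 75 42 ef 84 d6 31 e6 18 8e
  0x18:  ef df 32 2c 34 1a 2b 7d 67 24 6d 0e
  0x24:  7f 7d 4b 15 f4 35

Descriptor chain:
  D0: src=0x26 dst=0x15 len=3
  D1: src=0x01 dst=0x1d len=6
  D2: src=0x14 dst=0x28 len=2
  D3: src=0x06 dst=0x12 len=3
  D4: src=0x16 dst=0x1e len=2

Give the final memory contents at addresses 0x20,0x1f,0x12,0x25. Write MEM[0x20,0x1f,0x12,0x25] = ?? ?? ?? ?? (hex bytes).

MEM[0x20,0x1f,0x12,0x25] = 5c f4 ac 7d

#0 dst[0x15+3] := {0x4b,0x15,0xf4}
#1 dst[0x1d+6] := {0x3e,0xc7,0x03,0x5c,0xb2,0xac}
#2 dst[0x28+2] := {0x31,0x4b}
#3 dst[0x12+3] := {0xac,0xec,0x68}
#4 dst[0x1e+2] := {0x15,0xf4}
query mem[0x20]=0x5c, mem[0x1f]=0xf4, mem[0x12]=0xac, mem[0x25]=0x7d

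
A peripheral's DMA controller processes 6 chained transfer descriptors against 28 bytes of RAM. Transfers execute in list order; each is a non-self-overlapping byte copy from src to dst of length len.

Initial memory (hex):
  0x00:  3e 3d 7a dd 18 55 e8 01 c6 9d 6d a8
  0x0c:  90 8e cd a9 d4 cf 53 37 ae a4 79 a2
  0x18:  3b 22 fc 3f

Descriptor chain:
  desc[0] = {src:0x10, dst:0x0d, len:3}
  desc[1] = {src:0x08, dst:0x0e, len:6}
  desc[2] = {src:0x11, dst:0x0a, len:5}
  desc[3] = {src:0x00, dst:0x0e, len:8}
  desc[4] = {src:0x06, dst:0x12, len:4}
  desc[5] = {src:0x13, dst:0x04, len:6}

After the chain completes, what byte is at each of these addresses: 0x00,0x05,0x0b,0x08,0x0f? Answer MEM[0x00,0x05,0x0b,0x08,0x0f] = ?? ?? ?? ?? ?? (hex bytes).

D0: mem[0x0d..0x0f] <- [d4 cf 53]
D1: mem[0x0e..0x13] <- [c6 9d 6d a8 90 d4]
D2: mem[0x0a..0x0e] <- [a8 90 d4 ae a4]
D3: mem[0x0e..0x15] <- [3e 3d 7a dd 18 55 e8 01]
D4: mem[0x12..0x15] <- [e8 01 c6 9d]
D5: mem[0x04..0x09] <- [01 c6 9d 79 a2 3b]
query mem[0x00]=0x3e, mem[0x05]=0xc6, mem[0x0b]=0x90, mem[0x08]=0xa2, mem[0x0f]=0x3d

MEM[0x00,0x05,0x0b,0x08,0x0f] = 3e c6 90 a2 3d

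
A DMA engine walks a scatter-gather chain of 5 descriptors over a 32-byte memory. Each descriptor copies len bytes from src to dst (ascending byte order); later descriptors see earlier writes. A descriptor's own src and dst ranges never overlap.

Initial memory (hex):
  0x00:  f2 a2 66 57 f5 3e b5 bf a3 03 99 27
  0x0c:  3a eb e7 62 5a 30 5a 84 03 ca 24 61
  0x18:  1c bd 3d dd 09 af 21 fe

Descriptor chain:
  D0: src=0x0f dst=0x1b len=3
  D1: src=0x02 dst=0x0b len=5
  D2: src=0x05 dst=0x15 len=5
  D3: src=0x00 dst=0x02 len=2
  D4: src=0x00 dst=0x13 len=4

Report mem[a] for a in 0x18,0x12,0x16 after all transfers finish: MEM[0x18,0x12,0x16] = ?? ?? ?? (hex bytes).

  after D0: wrote 3B at 0x1b = 625a30
  after D1: wrote 5B at 0x0b = 6657f53eb5
  after D2: wrote 5B at 0x15 = 3eb5bfa303
  after D3: wrote 2B at 0x02 = f2a2
  after D4: wrote 4B at 0x13 = f2a2f2a2
query mem[0x18]=0xa3, mem[0x12]=0x5a, mem[0x16]=0xa2

MEM[0x18,0x12,0x16] = a3 5a a2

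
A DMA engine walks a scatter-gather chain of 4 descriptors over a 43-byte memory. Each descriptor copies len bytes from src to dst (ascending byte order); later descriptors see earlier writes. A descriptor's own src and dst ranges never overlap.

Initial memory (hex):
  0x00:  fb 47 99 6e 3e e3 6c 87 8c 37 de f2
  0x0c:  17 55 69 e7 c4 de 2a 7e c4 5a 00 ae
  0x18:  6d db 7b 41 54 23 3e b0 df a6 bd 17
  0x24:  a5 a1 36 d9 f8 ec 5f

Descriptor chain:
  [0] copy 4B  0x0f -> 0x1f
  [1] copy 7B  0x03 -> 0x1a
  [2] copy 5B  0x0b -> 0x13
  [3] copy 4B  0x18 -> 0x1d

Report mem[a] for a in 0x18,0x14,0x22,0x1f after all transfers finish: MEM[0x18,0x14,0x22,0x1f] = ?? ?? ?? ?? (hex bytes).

MEM[0x18,0x14,0x22,0x1f] = 6d 17 2a 6e

  after D0: wrote 4B at 0x1f = e7c4de2a
  after D1: wrote 7B at 0x1a = 6e3ee36c878c37
  after D2: wrote 5B at 0x13 = f2175569e7
  after D3: wrote 4B at 0x1d = 6ddb6e3e
query mem[0x18]=0x6d, mem[0x14]=0x17, mem[0x22]=0x2a, mem[0x1f]=0x6e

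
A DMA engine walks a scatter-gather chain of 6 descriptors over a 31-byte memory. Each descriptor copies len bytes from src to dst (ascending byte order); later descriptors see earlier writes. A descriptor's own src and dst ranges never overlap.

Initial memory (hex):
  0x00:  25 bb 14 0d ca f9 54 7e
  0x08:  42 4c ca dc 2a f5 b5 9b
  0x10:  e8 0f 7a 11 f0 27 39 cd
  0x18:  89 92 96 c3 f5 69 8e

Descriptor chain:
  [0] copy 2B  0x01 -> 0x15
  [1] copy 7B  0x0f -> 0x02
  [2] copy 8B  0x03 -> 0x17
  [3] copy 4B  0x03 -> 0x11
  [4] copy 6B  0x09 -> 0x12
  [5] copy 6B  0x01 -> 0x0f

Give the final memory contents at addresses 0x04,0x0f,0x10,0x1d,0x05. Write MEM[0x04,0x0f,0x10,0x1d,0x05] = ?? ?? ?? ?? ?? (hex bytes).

#0 dst[0x15+2] := {0xbb,0x14}
#1 dst[0x02+7] := {0x9b,0xe8,0x0f,0x7a,0x11,0xf0,0xbb}
#2 dst[0x17+8] := {0xe8,0x0f,0x7a,0x11,0xf0,0xbb,0x4c,0xca}
#3 dst[0x11+4] := {0xe8,0x0f,0x7a,0x11}
#4 dst[0x12+6] := {0x4c,0xca,0xdc,0x2a,0xf5,0xb5}
#5 dst[0x0f+6] := {0xbb,0x9b,0xe8,0x0f,0x7a,0x11}
query mem[0x04]=0x0f, mem[0x0f]=0xbb, mem[0x10]=0x9b, mem[0x1d]=0x4c, mem[0x05]=0x7a

MEM[0x04,0x0f,0x10,0x1d,0x05] = 0f bb 9b 4c 7a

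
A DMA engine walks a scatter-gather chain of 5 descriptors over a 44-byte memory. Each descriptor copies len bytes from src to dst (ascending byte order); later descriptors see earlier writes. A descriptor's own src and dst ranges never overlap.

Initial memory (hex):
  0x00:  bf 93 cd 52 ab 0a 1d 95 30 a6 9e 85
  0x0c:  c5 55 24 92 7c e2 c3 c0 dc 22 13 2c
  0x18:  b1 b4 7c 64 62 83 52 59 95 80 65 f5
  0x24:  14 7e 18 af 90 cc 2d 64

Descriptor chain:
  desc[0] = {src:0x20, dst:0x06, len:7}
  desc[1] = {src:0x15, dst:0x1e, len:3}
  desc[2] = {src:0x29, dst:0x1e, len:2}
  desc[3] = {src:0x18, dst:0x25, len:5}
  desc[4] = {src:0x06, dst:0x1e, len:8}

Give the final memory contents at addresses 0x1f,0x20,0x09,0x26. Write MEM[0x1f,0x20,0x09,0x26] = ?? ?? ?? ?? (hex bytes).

MEM[0x1f,0x20,0x09,0x26] = 80 65 f5 b4

D0: mem[0x06..0x0c] <- [95 80 65 f5 14 7e 18]
D1: mem[0x1e..0x20] <- [22 13 2c]
D2: mem[0x1e..0x1f] <- [cc 2d]
D3: mem[0x25..0x29] <- [b1 b4 7c 64 62]
D4: mem[0x1e..0x25] <- [95 80 65 f5 14 7e 18 55]
query mem[0x1f]=0x80, mem[0x20]=0x65, mem[0x09]=0xf5, mem[0x26]=0xb4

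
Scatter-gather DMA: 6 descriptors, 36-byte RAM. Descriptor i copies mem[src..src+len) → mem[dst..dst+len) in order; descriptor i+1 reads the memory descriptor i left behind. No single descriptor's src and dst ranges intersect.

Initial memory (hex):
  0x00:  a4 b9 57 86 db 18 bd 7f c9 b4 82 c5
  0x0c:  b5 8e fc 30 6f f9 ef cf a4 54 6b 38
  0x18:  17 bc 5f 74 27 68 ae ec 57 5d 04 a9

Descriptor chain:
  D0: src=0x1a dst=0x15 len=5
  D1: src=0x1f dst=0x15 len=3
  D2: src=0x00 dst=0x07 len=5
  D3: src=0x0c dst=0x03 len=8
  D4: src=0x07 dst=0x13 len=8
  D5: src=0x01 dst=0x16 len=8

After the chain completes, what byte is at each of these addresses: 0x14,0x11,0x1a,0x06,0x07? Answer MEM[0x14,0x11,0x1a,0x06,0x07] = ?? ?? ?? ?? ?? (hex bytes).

MEM[0x14,0x11,0x1a,0x06,0x07] = f9 f9 fc 30 6f

  after D0: wrote 5B at 0x15 = 5f742768ae
  after D1: wrote 3B at 0x15 = ec575d
  after D2: wrote 5B at 0x07 = a4b95786db
  after D3: wrote 8B at 0x03 = b58efc306ff9efcf
  after D4: wrote 8B at 0x13 = 6ff9efcfdbb58efc
  after D5: wrote 8B at 0x16 = b957b58efc306ff9
query mem[0x14]=0xf9, mem[0x11]=0xf9, mem[0x1a]=0xfc, mem[0x06]=0x30, mem[0x07]=0x6f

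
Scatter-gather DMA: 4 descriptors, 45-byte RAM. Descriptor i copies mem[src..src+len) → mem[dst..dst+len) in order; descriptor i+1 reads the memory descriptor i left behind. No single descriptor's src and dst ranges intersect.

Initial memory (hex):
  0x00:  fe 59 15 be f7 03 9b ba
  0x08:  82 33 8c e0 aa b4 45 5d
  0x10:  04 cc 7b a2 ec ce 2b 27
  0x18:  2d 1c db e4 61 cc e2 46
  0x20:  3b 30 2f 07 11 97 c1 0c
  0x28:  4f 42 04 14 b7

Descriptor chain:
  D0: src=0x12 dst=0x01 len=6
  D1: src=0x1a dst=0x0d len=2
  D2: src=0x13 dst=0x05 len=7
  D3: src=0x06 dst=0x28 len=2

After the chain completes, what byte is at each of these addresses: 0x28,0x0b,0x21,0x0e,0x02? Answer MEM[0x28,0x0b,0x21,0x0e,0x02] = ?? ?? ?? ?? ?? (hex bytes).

D0: mem[0x01..0x06] <- [7b a2 ec ce 2b 27]
D1: mem[0x0d..0x0e] <- [db e4]
D2: mem[0x05..0x0b] <- [a2 ec ce 2b 27 2d 1c]
D3: mem[0x28..0x29] <- [ec ce]
query mem[0x28]=0xec, mem[0x0b]=0x1c, mem[0x21]=0x30, mem[0x0e]=0xe4, mem[0x02]=0xa2

MEM[0x28,0x0b,0x21,0x0e,0x02] = ec 1c 30 e4 a2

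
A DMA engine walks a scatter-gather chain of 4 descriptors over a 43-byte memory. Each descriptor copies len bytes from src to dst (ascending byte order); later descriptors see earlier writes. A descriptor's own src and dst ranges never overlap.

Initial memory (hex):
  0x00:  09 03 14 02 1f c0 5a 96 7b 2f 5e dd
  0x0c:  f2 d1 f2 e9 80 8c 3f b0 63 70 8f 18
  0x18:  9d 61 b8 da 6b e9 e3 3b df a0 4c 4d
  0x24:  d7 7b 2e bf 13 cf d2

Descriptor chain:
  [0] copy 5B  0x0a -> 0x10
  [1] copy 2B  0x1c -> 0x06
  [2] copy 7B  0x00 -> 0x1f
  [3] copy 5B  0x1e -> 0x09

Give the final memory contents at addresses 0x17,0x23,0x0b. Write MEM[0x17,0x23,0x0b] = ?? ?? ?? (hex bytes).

MEM[0x17,0x23,0x0b] = 18 1f 03

[0] 0x0a->0x10 len=5 : 5e dd f2 d1 f2
[1] 0x1c->0x06 len=2 : 6b e9
[2] 0x00->0x1f len=7 : 09 03 14 02 1f c0 6b
[3] 0x1e->0x09 len=5 : e3 09 03 14 02
query mem[0x17]=0x18, mem[0x23]=0x1f, mem[0x0b]=0x03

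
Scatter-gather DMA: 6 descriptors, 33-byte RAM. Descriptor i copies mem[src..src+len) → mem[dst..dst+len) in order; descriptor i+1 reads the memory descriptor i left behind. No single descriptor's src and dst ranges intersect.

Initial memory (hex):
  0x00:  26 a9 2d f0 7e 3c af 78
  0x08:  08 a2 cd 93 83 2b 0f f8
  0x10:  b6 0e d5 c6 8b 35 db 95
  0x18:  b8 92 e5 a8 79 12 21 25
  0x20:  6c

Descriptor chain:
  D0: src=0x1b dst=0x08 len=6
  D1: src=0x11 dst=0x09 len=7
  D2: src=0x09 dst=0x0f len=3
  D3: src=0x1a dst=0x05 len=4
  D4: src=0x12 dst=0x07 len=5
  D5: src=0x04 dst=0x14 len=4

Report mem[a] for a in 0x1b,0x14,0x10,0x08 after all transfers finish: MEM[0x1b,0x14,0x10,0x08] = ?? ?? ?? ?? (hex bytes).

MEM[0x1b,0x14,0x10,0x08] = a8 7e d5 c6

D0: mem[0x08..0x0d] <- [a8 79 12 21 25 6c]
D1: mem[0x09..0x0f] <- [0e d5 c6 8b 35 db 95]
D2: mem[0x0f..0x11] <- [0e d5 c6]
D3: mem[0x05..0x08] <- [e5 a8 79 12]
D4: mem[0x07..0x0b] <- [d5 c6 8b 35 db]
D5: mem[0x14..0x17] <- [7e e5 a8 d5]
query mem[0x1b]=0xa8, mem[0x14]=0x7e, mem[0x10]=0xd5, mem[0x08]=0xc6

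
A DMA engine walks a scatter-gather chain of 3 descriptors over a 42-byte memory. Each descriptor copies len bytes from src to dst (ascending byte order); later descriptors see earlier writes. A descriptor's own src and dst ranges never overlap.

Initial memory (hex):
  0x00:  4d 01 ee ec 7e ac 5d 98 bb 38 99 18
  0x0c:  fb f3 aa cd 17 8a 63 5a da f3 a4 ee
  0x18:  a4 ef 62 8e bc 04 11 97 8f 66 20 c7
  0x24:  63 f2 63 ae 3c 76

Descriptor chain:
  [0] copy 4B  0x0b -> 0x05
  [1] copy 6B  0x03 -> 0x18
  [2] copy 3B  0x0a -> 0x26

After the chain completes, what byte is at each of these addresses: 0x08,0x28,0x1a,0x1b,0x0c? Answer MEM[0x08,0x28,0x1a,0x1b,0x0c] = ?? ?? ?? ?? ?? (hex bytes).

MEM[0x08,0x28,0x1a,0x1b,0x0c] = aa fb 18 fb fb

[0] 0x0b->0x05 len=4 : 18 fb f3 aa
[1] 0x03->0x18 len=6 : ec 7e 18 fb f3 aa
[2] 0x0a->0x26 len=3 : 99 18 fb
query mem[0x08]=0xaa, mem[0x28]=0xfb, mem[0x1a]=0x18, mem[0x1b]=0xfb, mem[0x0c]=0xfb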